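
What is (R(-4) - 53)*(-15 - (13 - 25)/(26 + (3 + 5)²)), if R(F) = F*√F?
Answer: 11819/15 + 1784*I/15 ≈ 787.93 + 118.93*I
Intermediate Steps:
R(F) = F^(3/2)
(R(-4) - 53)*(-15 - (13 - 25)/(26 + (3 + 5)²)) = ((-4)^(3/2) - 53)*(-15 - (13 - 25)/(26 + (3 + 5)²)) = (-8*I - 53)*(-15 - (-12)/(26 + 8²)) = (-53 - 8*I)*(-15 - (-12)/(26 + 64)) = (-53 - 8*I)*(-15 - (-12)/90) = (-53 - 8*I)*(-15 - 1*(-2/15)) = (-53 - 8*I)*(-15 + 2/15) = (-53 - 8*I)*(-223/15) = 11819/15 + 1784*I/15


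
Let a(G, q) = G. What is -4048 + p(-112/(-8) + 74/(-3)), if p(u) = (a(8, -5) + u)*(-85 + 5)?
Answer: -11504/3 ≈ -3834.7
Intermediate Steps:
p(u) = -640 - 80*u (p(u) = (8 + u)*(-85 + 5) = (8 + u)*(-80) = -640 - 80*u)
-4048 + p(-112/(-8) + 74/(-3)) = -4048 + (-640 - 80*(-112/(-8) + 74/(-3))) = -4048 + (-640 - 80*(-112*(-1/8) + 74*(-1/3))) = -4048 + (-640 - 80*(14 - 74/3)) = -4048 + (-640 - 80*(-32/3)) = -4048 + (-640 + 2560/3) = -4048 + 640/3 = -11504/3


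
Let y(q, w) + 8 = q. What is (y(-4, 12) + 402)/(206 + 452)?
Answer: 195/329 ≈ 0.59270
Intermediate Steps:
y(q, w) = -8 + q
(y(-4, 12) + 402)/(206 + 452) = ((-8 - 4) + 402)/(206 + 452) = (-12 + 402)/658 = 390*(1/658) = 195/329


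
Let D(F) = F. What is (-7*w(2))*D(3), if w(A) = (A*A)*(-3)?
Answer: 252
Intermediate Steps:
w(A) = -3*A² (w(A) = A²*(-3) = -3*A²)
(-7*w(2))*D(3) = -(-21)*2²*3 = -(-21)*4*3 = -7*(-12)*3 = 84*3 = 252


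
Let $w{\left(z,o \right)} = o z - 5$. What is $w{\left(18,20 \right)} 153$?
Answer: $54315$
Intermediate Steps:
$w{\left(z,o \right)} = -5 + o z$
$w{\left(18,20 \right)} 153 = \left(-5 + 20 \cdot 18\right) 153 = \left(-5 + 360\right) 153 = 355 \cdot 153 = 54315$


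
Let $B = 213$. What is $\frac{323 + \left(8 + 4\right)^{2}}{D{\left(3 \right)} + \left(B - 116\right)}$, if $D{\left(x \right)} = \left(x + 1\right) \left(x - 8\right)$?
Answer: $\frac{467}{77} \approx 6.0649$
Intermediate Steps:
$D{\left(x \right)} = \left(1 + x\right) \left(-8 + x\right)$
$\frac{323 + \left(8 + 4\right)^{2}}{D{\left(3 \right)} + \left(B - 116\right)} = \frac{323 + \left(8 + 4\right)^{2}}{\left(-8 + 3^{2} - 21\right) + \left(213 - 116\right)} = \frac{323 + 12^{2}}{\left(-8 + 9 - 21\right) + \left(213 - 116\right)} = \frac{323 + 144}{-20 + 97} = \frac{467}{77}$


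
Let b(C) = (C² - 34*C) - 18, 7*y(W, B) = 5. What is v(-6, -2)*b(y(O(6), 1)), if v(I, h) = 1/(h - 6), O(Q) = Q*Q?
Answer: 2047/392 ≈ 5.2219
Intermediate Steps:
O(Q) = Q²
y(W, B) = 5/7 (y(W, B) = (⅐)*5 = 5/7)
b(C) = -18 + C² - 34*C
v(I, h) = 1/(-6 + h)
v(-6, -2)*b(y(O(6), 1)) = (-18 + (5/7)² - 34*5/7)/(-6 - 2) = (-18 + 25/49 - 170/7)/(-8) = -⅛*(-2047/49) = 2047/392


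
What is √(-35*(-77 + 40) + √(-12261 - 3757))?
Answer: √(1295 + I*√16018) ≈ 36.029 + 1.7564*I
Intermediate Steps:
√(-35*(-77 + 40) + √(-12261 - 3757)) = √(-35*(-37) + √(-16018)) = √(1295 + I*√16018)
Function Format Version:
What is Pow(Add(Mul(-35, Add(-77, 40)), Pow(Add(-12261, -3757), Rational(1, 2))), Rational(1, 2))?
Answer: Pow(Add(1295, Mul(I, Pow(16018, Rational(1, 2)))), Rational(1, 2)) ≈ Add(36.029, Mul(1.7564, I))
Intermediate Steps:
Pow(Add(Mul(-35, Add(-77, 40)), Pow(Add(-12261, -3757), Rational(1, 2))), Rational(1, 2)) = Pow(Add(Mul(-35, -37), Pow(-16018, Rational(1, 2))), Rational(1, 2)) = Pow(Add(1295, Mul(I, Pow(16018, Rational(1, 2)))), Rational(1, 2))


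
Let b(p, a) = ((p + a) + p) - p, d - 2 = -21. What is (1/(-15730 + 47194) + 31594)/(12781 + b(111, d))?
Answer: 994073617/405036072 ≈ 2.4543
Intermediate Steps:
d = -19 (d = 2 - 21 = -19)
b(p, a) = a + p (b(p, a) = ((a + p) + p) - p = (a + 2*p) - p = a + p)
(1/(-15730 + 47194) + 31594)/(12781 + b(111, d)) = (1/(-15730 + 47194) + 31594)/(12781 + (-19 + 111)) = (1/31464 + 31594)/(12781 + 92) = (1/31464 + 31594)/12873 = (994073617/31464)*(1/12873) = 994073617/405036072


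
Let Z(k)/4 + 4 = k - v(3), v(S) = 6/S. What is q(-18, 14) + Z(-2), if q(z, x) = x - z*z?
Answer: -342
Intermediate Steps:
q(z, x) = x - z**2
Z(k) = -24 + 4*k (Z(k) = -16 + 4*(k - 6/3) = -16 + 4*(k - 1*2) = -16 + 4*(k - 2) = -16 + 4*(-2 + k) = -16 + (-8 + 4*k) = -24 + 4*k)
q(-18, 14) + Z(-2) = (14 - 1*(-18)**2) + (-24 + 4*(-2)) = (14 - 1*324) + (-24 - 8) = (14 - 324) - 32 = -310 - 32 = -342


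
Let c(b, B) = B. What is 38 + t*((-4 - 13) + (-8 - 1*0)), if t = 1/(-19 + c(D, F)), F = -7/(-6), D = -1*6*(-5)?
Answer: 4216/107 ≈ 39.402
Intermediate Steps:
D = 30 (D = -6*(-5) = 30)
F = 7/6 (F = -7*(-1/6) = 7/6 ≈ 1.1667)
t = -6/107 (t = 1/(-19 + 7/6) = 1/(-107/6) = -6/107 ≈ -0.056075)
38 + t*((-4 - 13) + (-8 - 1*0)) = 38 - 6*((-4 - 13) + (-8 - 1*0))/107 = 38 - 6*(-17 + (-8 + 0))/107 = 38 - 6*(-17 - 8)/107 = 38 - 6/107*(-25) = 38 + 150/107 = 4216/107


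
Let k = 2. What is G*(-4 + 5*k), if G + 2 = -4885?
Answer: -29322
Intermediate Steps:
G = -4887 (G = -2 - 4885 = -4887)
G*(-4 + 5*k) = -4887*(-4 + 5*2) = -4887*(-4 + 10) = -4887*6 = -29322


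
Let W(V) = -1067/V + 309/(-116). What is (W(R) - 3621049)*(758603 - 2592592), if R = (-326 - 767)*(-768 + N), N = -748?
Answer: 5502002905242619287/828494 ≈ 6.6410e+12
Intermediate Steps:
R = 1656988 (R = (-326 - 767)*(-768 - 748) = -1093*(-1516) = 1656988)
W(V) = -309/116 - 1067/V (W(V) = -1067/V + 309*(-1/116) = -1067/V - 309/116 = -309/116 - 1067/V)
(W(R) - 3621049)*(758603 - 2592592) = ((-309/116 - 1067/1656988) - 3621049)*(758603 - 2592592) = ((-309/116 - 1067*1/1656988) - 3621049)*(-1833989) = ((-309/116 - 1067/1656988) - 3621049)*(-1833989) = (-64016633/24026326 - 3621049)*(-1833989) = -87000567752607/24026326*(-1833989) = 5502002905242619287/828494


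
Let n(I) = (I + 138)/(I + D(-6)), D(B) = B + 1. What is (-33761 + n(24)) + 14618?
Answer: -363555/19 ≈ -19134.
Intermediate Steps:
D(B) = 1 + B
n(I) = (138 + I)/(-5 + I) (n(I) = (I + 138)/(I + (1 - 6)) = (138 + I)/(I - 5) = (138 + I)/(-5 + I))
(-33761 + n(24)) + 14618 = (-33761 + (138 + 24)/(-5 + 24)) + 14618 = (-33761 + 162/19) + 14618 = -641297/19 + 14618 = -363555/19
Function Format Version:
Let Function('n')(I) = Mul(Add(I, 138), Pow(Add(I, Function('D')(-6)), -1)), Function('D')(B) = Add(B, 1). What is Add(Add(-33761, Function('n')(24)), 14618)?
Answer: Rational(-363555, 19) ≈ -19134.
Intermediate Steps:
Function('D')(B) = Add(1, B)
Function('n')(I) = Mul(Pow(Add(-5, I), -1), Add(138, I)) (Function('n')(I) = Mul(Add(I, 138), Pow(Add(I, Add(1, -6)), -1)) = Mul(Add(138, I), Pow(Add(I, -5), -1)) = Mul(Add(138, I), Pow(Add(-5, I), -1)) = Mul(Pow(Add(-5, I), -1), Add(138, I)))
Add(Add(-33761, Function('n')(24)), 14618) = Add(Add(-33761, Mul(Pow(Add(-5, 24), -1), Add(138, 24))), 14618) = Add(Add(-33761, Mul(Pow(19, -1), 162)), 14618) = Add(Add(-33761, Mul(Rational(1, 19), 162)), 14618) = Add(Add(-33761, Rational(162, 19)), 14618) = Add(Rational(-641297, 19), 14618) = Rational(-363555, 19)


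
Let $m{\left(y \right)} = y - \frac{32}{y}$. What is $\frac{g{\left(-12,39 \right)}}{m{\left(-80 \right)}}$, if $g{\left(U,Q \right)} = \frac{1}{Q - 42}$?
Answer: $\frac{5}{1194} \approx 0.0041876$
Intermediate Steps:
$g{\left(U,Q \right)} = \frac{1}{-42 + Q}$
$\frac{g{\left(-12,39 \right)}}{m{\left(-80 \right)}} = \frac{1}{\left(-42 + 39\right) \left(-80 - \frac{32}{-80}\right)} = \frac{1}{\left(-3\right) \left(-80 - - \frac{2}{5}\right)} = - \frac{1}{3 \left(-80 + \frac{2}{5}\right)} = - \frac{1}{3 \left(- \frac{398}{5}\right)} = \left(- \frac{1}{3}\right) \left(- \frac{5}{398}\right) = \frac{5}{1194}$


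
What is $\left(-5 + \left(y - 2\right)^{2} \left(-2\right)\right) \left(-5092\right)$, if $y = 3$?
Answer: $35644$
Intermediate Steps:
$\left(-5 + \left(y - 2\right)^{2} \left(-2\right)\right) \left(-5092\right) = \left(-5 + \left(3 - 2\right)^{2} \left(-2\right)\right) \left(-5092\right) = \left(-5 + 1^{2} \left(-2\right)\right) \left(-5092\right) = \left(-5 + 1 \left(-2\right)\right) \left(-5092\right) = \left(-5 - 2\right) \left(-5092\right) = \left(-7\right) \left(-5092\right) = 35644$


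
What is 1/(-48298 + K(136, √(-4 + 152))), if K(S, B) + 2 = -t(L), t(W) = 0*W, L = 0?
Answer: -1/48300 ≈ -2.0704e-5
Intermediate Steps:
t(W) = 0
K(S, B) = -2 (K(S, B) = -2 - 1*0 = -2 + 0 = -2)
1/(-48298 + K(136, √(-4 + 152))) = 1/(-48298 - 2) = 1/(-48300) = -1/48300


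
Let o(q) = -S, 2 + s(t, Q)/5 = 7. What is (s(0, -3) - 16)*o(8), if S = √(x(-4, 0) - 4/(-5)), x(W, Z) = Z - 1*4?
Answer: -36*I*√5/5 ≈ -16.1*I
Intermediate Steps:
s(t, Q) = 25 (s(t, Q) = -10 + 5*7 = -10 + 35 = 25)
x(W, Z) = -4 + Z (x(W, Z) = Z - 4 = -4 + Z)
S = 4*I*√5/5 (S = √((-4 + 0) - 4/(-5)) = √(-4 - 4*(-⅕)) = √(-4 + ⅘) = √(-16/5) = 4*I*√5/5 ≈ 1.7889*I)
o(q) = -4*I*√5/5
(s(0, -3) - 16)*o(8) = (25 - 16)*(-4*I*√5/5) = 9*(-4*I*√5/5) = -36*I*√5/5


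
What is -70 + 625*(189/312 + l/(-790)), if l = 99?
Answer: 1892005/8216 ≈ 230.28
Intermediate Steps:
-70 + 625*(189/312 + l/(-790)) = -70 + 625*(189/312 + 99/(-790)) = -70 + 625*(189*(1/312) + 99*(-1/790)) = -70 + 625*(63/104 - 99/790) = -70 + 625*(19737/41080) = -70 + 2467125/8216 = 1892005/8216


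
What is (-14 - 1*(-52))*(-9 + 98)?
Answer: 3382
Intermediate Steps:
(-14 - 1*(-52))*(-9 + 98) = (-14 + 52)*89 = 38*89 = 3382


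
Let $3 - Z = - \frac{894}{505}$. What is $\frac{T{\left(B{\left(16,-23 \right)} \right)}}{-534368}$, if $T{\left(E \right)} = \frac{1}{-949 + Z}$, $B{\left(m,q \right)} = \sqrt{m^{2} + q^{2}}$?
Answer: $\frac{505}{254805899648} \approx 1.9819 \cdot 10^{-9}$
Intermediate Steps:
$Z = \frac{2409}{505}$ ($Z = 3 - - \frac{894}{505} = 3 + \frac{894}{505} = \frac{2409}{505} \approx 4.7703$)
$T{\left(E \right)} = - \frac{505}{476836}$ ($T{\left(E \right)} = \frac{1}{-949 + \frac{2409}{505}} = \frac{1}{- \frac{476836}{505}} = - \frac{505}{476836}$)
$\frac{T{\left(B{\left(16,-23 \right)} \right)}}{-534368} = - \frac{505}{476836 \left(-534368\right)} = \left(- \frac{505}{476836}\right) \left(- \frac{1}{534368}\right) = \frac{505}{254805899648}$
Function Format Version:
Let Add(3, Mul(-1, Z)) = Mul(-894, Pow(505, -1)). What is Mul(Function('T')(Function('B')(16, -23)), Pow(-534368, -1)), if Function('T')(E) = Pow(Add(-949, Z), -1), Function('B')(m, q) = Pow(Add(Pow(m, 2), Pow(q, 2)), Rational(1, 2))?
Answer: Rational(505, 254805899648) ≈ 1.9819e-9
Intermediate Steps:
Z = Rational(2409, 505) (Z = Add(3, Mul(-1, Mul(-894, Pow(505, -1)))) = Add(3, Mul(-1, Mul(-894, Rational(1, 505)))) = Add(3, Mul(-1, Rational(-894, 505))) = Add(3, Rational(894, 505)) = Rational(2409, 505) ≈ 4.7703)
Function('T')(E) = Rational(-505, 476836) (Function('T')(E) = Pow(Add(-949, Rational(2409, 505)), -1) = Pow(Rational(-476836, 505), -1) = Rational(-505, 476836))
Mul(Function('T')(Function('B')(16, -23)), Pow(-534368, -1)) = Mul(Rational(-505, 476836), Pow(-534368, -1)) = Mul(Rational(-505, 476836), Rational(-1, 534368)) = Rational(505, 254805899648)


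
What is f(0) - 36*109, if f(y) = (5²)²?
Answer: -3299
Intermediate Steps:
f(y) = 625 (f(y) = 25² = 625)
f(0) - 36*109 = 625 - 36*109 = 625 - 3924 = -3299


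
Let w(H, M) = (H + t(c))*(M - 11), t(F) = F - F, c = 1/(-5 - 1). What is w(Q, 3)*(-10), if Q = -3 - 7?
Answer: -800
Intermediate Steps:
c = -⅙ (c = 1/(-6) = -⅙ ≈ -0.16667)
t(F) = 0
Q = -10
w(H, M) = H*(-11 + M) (w(H, M) = (H + 0)*(M - 11) = H*(-11 + M))
w(Q, 3)*(-10) = -10*(-11 + 3)*(-10) = -10*(-8)*(-10) = 80*(-10) = -800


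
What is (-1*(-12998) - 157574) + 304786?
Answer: 160210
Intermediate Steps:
(-1*(-12998) - 157574) + 304786 = (12998 - 157574) + 304786 = -144576 + 304786 = 160210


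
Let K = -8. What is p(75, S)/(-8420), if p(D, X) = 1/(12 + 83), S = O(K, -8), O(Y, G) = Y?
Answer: -1/799900 ≈ -1.2502e-6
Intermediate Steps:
S = -8
p(D, X) = 1/95
p(75, S)/(-8420) = (1/95)/(-8420) = (1/95)*(-1/8420) = -1/799900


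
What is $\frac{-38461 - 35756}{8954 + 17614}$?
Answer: $- \frac{24739}{8856} \approx -2.7935$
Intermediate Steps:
$\frac{-38461 - 35756}{8954 + 17614} = - \frac{74217}{26568} = \left(-74217\right) \frac{1}{26568} = - \frac{24739}{8856}$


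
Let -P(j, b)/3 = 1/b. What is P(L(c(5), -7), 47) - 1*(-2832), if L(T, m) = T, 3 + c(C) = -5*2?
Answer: 133101/47 ≈ 2831.9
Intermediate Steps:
c(C) = -13 (c(C) = -3 - 5*2 = -3 - 10 = -13)
P(j, b) = -3/b
P(L(c(5), -7), 47) - 1*(-2832) = -3/47 - 1*(-2832) = -3*1/47 + 2832 = -3/47 + 2832 = 133101/47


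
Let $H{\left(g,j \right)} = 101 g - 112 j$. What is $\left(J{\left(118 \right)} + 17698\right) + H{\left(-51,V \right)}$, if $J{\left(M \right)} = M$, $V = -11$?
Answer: $13897$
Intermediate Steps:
$H{\left(g,j \right)} = - 112 j + 101 g$
$\left(J{\left(118 \right)} + 17698\right) + H{\left(-51,V \right)} = \left(118 + 17698\right) + \left(\left(-112\right) \left(-11\right) + 101 \left(-51\right)\right) = 17816 + \left(1232 - 5151\right) = 17816 - 3919 = 13897$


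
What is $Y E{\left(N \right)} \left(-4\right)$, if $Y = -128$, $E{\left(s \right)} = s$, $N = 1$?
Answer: $512$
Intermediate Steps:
$Y E{\left(N \right)} \left(-4\right) = - 128 \cdot 1 \left(-4\right) = \left(-128\right) \left(-4\right) = 512$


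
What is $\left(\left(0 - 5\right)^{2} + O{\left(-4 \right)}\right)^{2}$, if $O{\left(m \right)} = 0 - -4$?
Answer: $841$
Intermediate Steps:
$O{\left(m \right)} = 4$ ($O{\left(m \right)} = 0 + 4 = 4$)
$\left(\left(0 - 5\right)^{2} + O{\left(-4 \right)}\right)^{2} = \left(\left(0 - 5\right)^{2} + 4\right)^{2} = \left(\left(-5\right)^{2} + 4\right)^{2} = \left(25 + 4\right)^{2} = 29^{2} = 841$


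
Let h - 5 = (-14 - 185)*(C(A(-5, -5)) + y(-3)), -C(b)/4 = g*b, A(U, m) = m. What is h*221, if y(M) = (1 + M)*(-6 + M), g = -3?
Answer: 1848223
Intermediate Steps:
C(b) = 12*b (C(b) = -(-12)*b = 12*b)
h = 8363 (h = 5 + (-14 - 185)*(12*(-5) + (-6 + (-3)**2 - 5*(-3))) = 5 - 199*(-60 + (-6 + 9 + 15)) = 5 - 199*(-60 + 18) = 5 - 199*(-42) = 5 + 8358 = 8363)
h*221 = 8363*221 = 1848223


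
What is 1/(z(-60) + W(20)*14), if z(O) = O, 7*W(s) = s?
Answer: -1/20 ≈ -0.050000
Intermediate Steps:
W(s) = s/7
1/(z(-60) + W(20)*14) = 1/(-60 + ((⅐)*20)*14) = 1/(-60 + (20/7)*14) = 1/(-60 + 40) = 1/(-20) = -1/20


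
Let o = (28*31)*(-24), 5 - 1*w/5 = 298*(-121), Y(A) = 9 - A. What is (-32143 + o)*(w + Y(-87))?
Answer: -9557272725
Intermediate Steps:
w = 180315 (w = 25 - 1490*(-121) = 25 - 5*(-36058) = 25 + 180290 = 180315)
o = -20832 (o = 868*(-24) = -20832)
(-32143 + o)*(w + Y(-87)) = (-32143 - 20832)*(180315 + (9 - 1*(-87))) = -52975*(180315 + (9 + 87)) = -52975*(180315 + 96) = -52975*180411 = -9557272725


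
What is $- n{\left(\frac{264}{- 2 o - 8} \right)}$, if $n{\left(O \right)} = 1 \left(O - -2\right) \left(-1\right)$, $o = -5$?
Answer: $134$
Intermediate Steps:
$n{\left(O \right)} = -2 - O$ ($n{\left(O \right)} = 1 \left(O + 2\right) \left(-1\right) = 1 \left(2 + O\right) \left(-1\right) = \left(2 + O\right) \left(-1\right) = -2 - O$)
$- n{\left(\frac{264}{- 2 o - 8} \right)} = - (-2 - \frac{264}{\left(-2\right) \left(-5\right) - 8}) = - (-2 - \frac{264}{10 - 8}) = - (-2 - \frac{264}{2}) = - (-2 - 264 \cdot \frac{1}{2}) = - (-2 - 132) = \left(-1\right) \left(-134\right) = 134$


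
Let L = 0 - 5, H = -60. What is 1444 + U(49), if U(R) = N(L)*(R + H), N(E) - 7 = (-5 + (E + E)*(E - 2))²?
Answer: -45108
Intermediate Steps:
L = -5
N(E) = 7 + (-5 + 2*E*(-2 + E))² (N(E) = 7 + (-5 + (E + E)*(E - 2))² = 7 + (-5 + (2*E)*(-2 + E))² = 7 + (-5 + 2*E*(-2 + E))²)
U(R) = -253920 + 4232*R (U(R) = (7 + (5 - 2*(-5)² + 4*(-5))²)*(R - 60) = (7 + (5 - 2*25 - 20)²)*(-60 + R) = (7 + (5 - 50 - 20)²)*(-60 + R) = (7 + (-65)²)*(-60 + R) = (7 + 4225)*(-60 + R) = 4232*(-60 + R) = -253920 + 4232*R)
1444 + U(49) = 1444 + (-253920 + 4232*49) = 1444 + (-253920 + 207368) = 1444 - 46552 = -45108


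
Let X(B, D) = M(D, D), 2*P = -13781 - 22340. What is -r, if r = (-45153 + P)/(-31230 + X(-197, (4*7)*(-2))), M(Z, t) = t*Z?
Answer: -126427/56188 ≈ -2.2501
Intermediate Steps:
M(Z, t) = Z*t
P = -36121/2 (P = (-13781 - 22340)/2 = (1/2)*(-36121) = -36121/2 ≈ -18061.)
X(B, D) = D**2 (X(B, D) = D*D = D**2)
r = 126427/56188 (r = (-45153 - 36121/2)/(-31230 + ((4*7)*(-2))**2) = -126427/(2*(-31230 + (28*(-2))**2)) = -126427/(2*(-31230 + (-56)**2)) = -126427/(2*(-31230 + 3136)) = -126427/2/(-28094) = -126427/2*(-1/28094) = 126427/56188 ≈ 2.2501)
-r = -1*126427/56188 = -126427/56188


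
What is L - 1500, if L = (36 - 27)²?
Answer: -1419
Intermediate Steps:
L = 81 (L = 9² = 81)
L - 1500 = 81 - 1500 = -1419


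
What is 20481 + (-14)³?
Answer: 17737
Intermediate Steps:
20481 + (-14)³ = 20481 - 2744 = 17737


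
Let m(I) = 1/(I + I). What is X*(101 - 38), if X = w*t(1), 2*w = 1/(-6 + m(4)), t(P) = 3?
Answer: -756/47 ≈ -16.085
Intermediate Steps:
m(I) = 1/(2*I)
w = -4/47 (w = 1/(2*(-6 + (½)/4)) = 1/(2*(-6 + (½)*(¼))) = 1/(2*(-6 + ⅛)) = 1/(2*(-47/8)) = (½)*(-8/47) = -4/47 ≈ -0.085106)
X = -12/47 (X = -4/47*3 = -12/47 ≈ -0.25532)
X*(101 - 38) = -12*(101 - 38)/47 = -12/47*63 = -756/47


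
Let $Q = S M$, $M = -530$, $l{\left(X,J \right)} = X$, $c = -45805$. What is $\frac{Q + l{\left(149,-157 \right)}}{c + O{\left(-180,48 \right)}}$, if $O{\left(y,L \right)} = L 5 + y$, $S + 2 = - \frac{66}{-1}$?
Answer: $\frac{33771}{45745} \approx 0.73825$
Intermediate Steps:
$S = 64$ ($S = -2 - \frac{66}{-1} = -2 - -66 = -2 + 66 = 64$)
$O{\left(y,L \right)} = y + 5 L$ ($O{\left(y,L \right)} = 5 L + y = y + 5 L$)
$Q = -33920$ ($Q = 64 \left(-530\right) = -33920$)
$\frac{Q + l{\left(149,-157 \right)}}{c + O{\left(-180,48 \right)}} = \frac{-33920 + 149}{-45805 + \left(-180 + 5 \cdot 48\right)} = - \frac{33771}{-45805 + \left(-180 + 240\right)} = - \frac{33771}{-45805 + 60} = - \frac{33771}{-45745} = \left(-33771\right) \left(- \frac{1}{45745}\right) = \frac{33771}{45745}$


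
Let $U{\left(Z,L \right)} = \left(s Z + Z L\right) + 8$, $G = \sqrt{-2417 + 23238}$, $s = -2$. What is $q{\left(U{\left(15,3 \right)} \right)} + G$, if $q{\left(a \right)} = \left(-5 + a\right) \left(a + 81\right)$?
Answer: $1872 + \sqrt{20821} \approx 2016.3$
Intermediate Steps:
$G = \sqrt{20821} \approx 144.29$
$U{\left(Z,L \right)} = 8 - 2 Z + L Z$ ($U{\left(Z,L \right)} = \left(- 2 Z + Z L\right) + 8 = \left(- 2 Z + L Z\right) + 8 = 8 - 2 Z + L Z$)
$q{\left(a \right)} = \left(-5 + a\right) \left(81 + a\right)$
$q{\left(U{\left(15,3 \right)} \right)} + G = \left(-405 + \left(8 - 30 + 3 \cdot 15\right)^{2} + 76 \left(8 - 30 + 3 \cdot 15\right)\right) + \sqrt{20821} = \left(-405 + \left(8 - 30 + 45\right)^{2} + 76 \left(8 - 30 + 45\right)\right) + \sqrt{20821} = \left(-405 + 23^{2} + 76 \cdot 23\right) + \sqrt{20821} = \left(-405 + 529 + 1748\right) + \sqrt{20821} = 1872 + \sqrt{20821}$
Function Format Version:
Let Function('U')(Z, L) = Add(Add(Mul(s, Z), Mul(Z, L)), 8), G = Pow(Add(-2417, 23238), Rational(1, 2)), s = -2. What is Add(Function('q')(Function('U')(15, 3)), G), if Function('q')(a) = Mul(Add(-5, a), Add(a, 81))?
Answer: Add(1872, Pow(20821, Rational(1, 2))) ≈ 2016.3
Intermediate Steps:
G = Pow(20821, Rational(1, 2)) ≈ 144.29
Function('U')(Z, L) = Add(8, Mul(-2, Z), Mul(L, Z)) (Function('U')(Z, L) = Add(Add(Mul(-2, Z), Mul(Z, L)), 8) = Add(Add(Mul(-2, Z), Mul(L, Z)), 8) = Add(8, Mul(-2, Z), Mul(L, Z)))
Function('q')(a) = Mul(Add(-5, a), Add(81, a))
Add(Function('q')(Function('U')(15, 3)), G) = Add(Add(-405, Pow(Add(8, Mul(-2, 15), Mul(3, 15)), 2), Mul(76, Add(8, Mul(-2, 15), Mul(3, 15)))), Pow(20821, Rational(1, 2))) = Add(Add(-405, Pow(Add(8, -30, 45), 2), Mul(76, Add(8, -30, 45))), Pow(20821, Rational(1, 2))) = Add(Add(-405, Pow(23, 2), Mul(76, 23)), Pow(20821, Rational(1, 2))) = Add(Add(-405, 529, 1748), Pow(20821, Rational(1, 2))) = Add(1872, Pow(20821, Rational(1, 2)))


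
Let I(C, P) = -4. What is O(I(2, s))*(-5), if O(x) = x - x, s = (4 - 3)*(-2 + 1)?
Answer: 0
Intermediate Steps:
s = -1 (s = 1*(-1) = -1)
O(x) = 0
O(I(2, s))*(-5) = 0*(-5) = 0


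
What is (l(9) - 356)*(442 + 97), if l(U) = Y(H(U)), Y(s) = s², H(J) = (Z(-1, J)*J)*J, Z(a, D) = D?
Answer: 286254815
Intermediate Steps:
H(J) = J³ (H(J) = (J*J)*J = J²*J = J³)
l(U) = U⁶ (l(U) = (U³)² = U⁶)
(l(9) - 356)*(442 + 97) = (9⁶ - 356)*(442 + 97) = (531441 - 356)*539 = 531085*539 = 286254815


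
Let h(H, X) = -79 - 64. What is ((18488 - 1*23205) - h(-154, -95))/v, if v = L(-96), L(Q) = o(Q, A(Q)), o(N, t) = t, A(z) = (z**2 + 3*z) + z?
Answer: -2287/4416 ≈ -0.51789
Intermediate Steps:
h(H, X) = -143
A(z) = z**2 + 4*z
L(Q) = Q*(4 + Q)
v = 8832 (v = -96*(4 - 96) = -96*(-92) = 8832)
((18488 - 1*23205) - h(-154, -95))/v = ((18488 - 1*23205) - 1*(-143))/8832 = ((18488 - 23205) + 143)*(1/8832) = (-4717 + 143)*(1/8832) = -4574*1/8832 = -2287/4416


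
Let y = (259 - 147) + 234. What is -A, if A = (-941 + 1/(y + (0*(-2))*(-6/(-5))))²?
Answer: -106005592225/119716 ≈ -8.8548e+5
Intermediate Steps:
y = 346 (y = 112 + 234 = 346)
A = 106005592225/119716 (A = (-941 + 1/(346 + (0*(-2))*(-6/(-5))))² = (-941 + 1/(346 + 0*(-6*(-⅕))))² = (-941 + 1/(346 + 0*(6/5)))² = (-941 + 1/(346 + 0))² = (-941 + 1/346)² = (-325585/346)² = 106005592225/119716 ≈ 8.8548e+5)
-A = -1*106005592225/119716 = -106005592225/119716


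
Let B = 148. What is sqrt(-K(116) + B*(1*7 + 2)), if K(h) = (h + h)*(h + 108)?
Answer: 2*I*sqrt(12659) ≈ 225.02*I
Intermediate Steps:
K(h) = 2*h*(108 + h) (K(h) = (2*h)*(108 + h) = 2*h*(108 + h))
sqrt(-K(116) + B*(1*7 + 2)) = sqrt(-2*116*(108 + 116) + 148*(1*7 + 2)) = sqrt(-2*116*224 + 148*(7 + 2)) = sqrt(-1*51968 + 148*9) = sqrt(-51968 + 1332) = sqrt(-50636) = 2*I*sqrt(12659)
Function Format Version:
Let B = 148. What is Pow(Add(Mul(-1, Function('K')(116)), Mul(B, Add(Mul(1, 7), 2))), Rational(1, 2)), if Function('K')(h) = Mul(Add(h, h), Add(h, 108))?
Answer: Mul(2, I, Pow(12659, Rational(1, 2))) ≈ Mul(225.02, I)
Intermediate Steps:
Function('K')(h) = Mul(2, h, Add(108, h)) (Function('K')(h) = Mul(Mul(2, h), Add(108, h)) = Mul(2, h, Add(108, h)))
Pow(Add(Mul(-1, Function('K')(116)), Mul(B, Add(Mul(1, 7), 2))), Rational(1, 2)) = Pow(Add(Mul(-1, Mul(2, 116, Add(108, 116))), Mul(148, Add(Mul(1, 7), 2))), Rational(1, 2)) = Pow(Add(Mul(-1, Mul(2, 116, 224)), Mul(148, Add(7, 2))), Rational(1, 2)) = Pow(Add(Mul(-1, 51968), Mul(148, 9)), Rational(1, 2)) = Pow(Add(-51968, 1332), Rational(1, 2)) = Pow(-50636, Rational(1, 2)) = Mul(2, I, Pow(12659, Rational(1, 2)))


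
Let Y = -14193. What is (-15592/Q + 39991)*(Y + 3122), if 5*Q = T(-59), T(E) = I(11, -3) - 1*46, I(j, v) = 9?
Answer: -17244488517/37 ≈ -4.6607e+8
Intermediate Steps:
T(E) = -37 (T(E) = 9 - 1*46 = 9 - 46 = -37)
Q = -37/5 (Q = (1/5)*(-37) = -37/5 ≈ -7.4000)
(-15592/Q + 39991)*(Y + 3122) = (-15592/(-37/5) + 39991)*(-14193 + 3122) = (-15592*(-5/37) + 39991)*(-11071) = (77960/37 + 39991)*(-11071) = (1557627/37)*(-11071) = -17244488517/37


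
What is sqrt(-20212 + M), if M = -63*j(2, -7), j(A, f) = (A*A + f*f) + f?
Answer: I*sqrt(23110) ≈ 152.02*I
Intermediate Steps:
j(A, f) = f + A**2 + f**2 (j(A, f) = (A**2 + f**2) + f = f + A**2 + f**2)
M = -2898 (M = -63*(-7 + 2**2 + (-7)**2) = -63*(-7 + 4 + 49) = -63*46 = -2898)
sqrt(-20212 + M) = sqrt(-20212 - 2898) = sqrt(-23110) = I*sqrt(23110)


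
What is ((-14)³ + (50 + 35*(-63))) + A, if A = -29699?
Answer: -34598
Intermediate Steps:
((-14)³ + (50 + 35*(-63))) + A = ((-14)³ + (50 + 35*(-63))) - 29699 = (-2744 + (50 - 2205)) - 29699 = (-2744 - 2155) - 29699 = -4899 - 29699 = -34598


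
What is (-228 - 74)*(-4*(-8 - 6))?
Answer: -16912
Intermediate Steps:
(-228 - 74)*(-4*(-8 - 6)) = -(-302)*4*(-14) = -(-302)*(-56) = -302*56 = -16912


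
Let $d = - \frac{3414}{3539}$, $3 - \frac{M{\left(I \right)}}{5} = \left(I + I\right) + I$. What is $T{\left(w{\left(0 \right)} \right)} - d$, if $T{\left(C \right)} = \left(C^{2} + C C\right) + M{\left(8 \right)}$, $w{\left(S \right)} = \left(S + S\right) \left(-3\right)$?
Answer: $- \frac{368181}{3539} \approx -104.04$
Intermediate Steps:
$w{\left(S \right)} = - 6 S$ ($w{\left(S \right)} = 2 S \left(-3\right) = - 6 S$)
$M{\left(I \right)} = 15 - 15 I$ ($M{\left(I \right)} = 15 - 5 \left(\left(I + I\right) + I\right) = 15 - 5 \left(2 I + I\right) = 15 - 5 \cdot 3 I = 15 - 15 I$)
$d = - \frac{3414}{3539}$ ($d = \left(-3414\right) \frac{1}{3539} = - \frac{3414}{3539} \approx -0.96468$)
$T{\left(C \right)} = -105 + 2 C^{2}$ ($T{\left(C \right)} = \left(C^{2} + C C\right) + \left(15 - 120\right) = \left(C^{2} + C^{2}\right) + \left(15 - 120\right) = 2 C^{2} - 105 = -105 + 2 C^{2}$)
$T{\left(w{\left(0 \right)} \right)} - d = \left(-105 + 2 \left(\left(-6\right) 0\right)^{2}\right) - - \frac{3414}{3539} = \left(-105 + 2 \cdot 0^{2}\right) + \frac{3414}{3539} = \left(-105 + 2 \cdot 0\right) + \frac{3414}{3539} = \left(-105 + 0\right) + \frac{3414}{3539} = -105 + \frac{3414}{3539} = - \frac{368181}{3539}$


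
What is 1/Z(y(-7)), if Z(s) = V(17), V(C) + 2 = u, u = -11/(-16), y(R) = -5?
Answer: -16/21 ≈ -0.76190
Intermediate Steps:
u = 11/16 (u = -11*(-1/16) = 11/16 ≈ 0.68750)
V(C) = -21/16 (V(C) = -2 + 11/16 = -21/16)
Z(s) = -21/16
1/Z(y(-7)) = 1/(-21/16) = -16/21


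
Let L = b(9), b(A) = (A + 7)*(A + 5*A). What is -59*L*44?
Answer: -2242944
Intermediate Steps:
b(A) = 6*A*(7 + A) (b(A) = (7 + A)*(6*A) = 6*A*(7 + A))
L = 864 (L = 6*9*(7 + 9) = 6*9*16 = 864)
-59*L*44 = -59*864*44 = -50976*44 = -2242944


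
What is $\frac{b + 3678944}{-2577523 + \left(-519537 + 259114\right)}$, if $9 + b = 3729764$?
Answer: $- \frac{7408699}{2837946} \approx -2.6106$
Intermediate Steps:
$b = 3729755$ ($b = -9 + 3729764 = 3729755$)
$\frac{b + 3678944}{-2577523 + \left(-519537 + 259114\right)} = \frac{3729755 + 3678944}{-2577523 + \left(-519537 + 259114\right)} = \frac{7408699}{-2577523 - 260423} = \frac{7408699}{-2837946} = 7408699 \left(- \frac{1}{2837946}\right) = - \frac{7408699}{2837946}$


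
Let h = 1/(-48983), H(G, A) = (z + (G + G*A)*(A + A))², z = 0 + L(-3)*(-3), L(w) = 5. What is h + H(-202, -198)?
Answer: 12163870003324144742/48983 ≈ 2.4833e+14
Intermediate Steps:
z = -15 (z = 0 + 5*(-3) = 0 - 15 = -15)
H(G, A) = (-15 + 2*A*(G + A*G))² (H(G, A) = (-15 + (G + G*A)*(A + A))² = (-15 + (G + A*G)*(2*A))² = (-15 + 2*A*(G + A*G))²)
h = -1/48983 ≈ -2.0415e-5
h + H(-202, -198) = -1/48983 + (-15 + 2*(-198)*(-202) + 2*(-202)*(-198)²)² = -1/48983 + (-15 + 79992 + 2*(-202)*39204)² = -1/48983 + (-15 + 79992 - 15838416)² = -1/48983 + (-15758439)² = -1/48983 + 248328399716721 = 12163870003324144742/48983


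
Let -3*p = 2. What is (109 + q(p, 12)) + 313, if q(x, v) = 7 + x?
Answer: 1285/3 ≈ 428.33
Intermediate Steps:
p = -2/3 (p = -1/3*2 = -2/3 ≈ -0.66667)
(109 + q(p, 12)) + 313 = (109 + (7 - 2/3)) + 313 = (109 + 19/3) + 313 = 346/3 + 313 = 1285/3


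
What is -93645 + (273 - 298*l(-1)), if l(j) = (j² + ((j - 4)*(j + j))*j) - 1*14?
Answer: -86518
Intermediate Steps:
l(j) = -14 + j² + 2*j²*(-4 + j) (l(j) = (j² + ((-4 + j)*(2*j))*j) - 14 = (j² + (2*j*(-4 + j))*j) - 14 = (j² + 2*j²*(-4 + j)) - 14 = -14 + j² + 2*j²*(-4 + j))
-93645 + (273 - 298*l(-1)) = -93645 + (273 - 298*(-14 - 7*(-1)² + 2*(-1)³)) = -93645 + (273 - 298*(-14 - 7*1 + 2*(-1))) = -93645 + (273 - 298*(-14 - 7 - 2)) = -93645 + (273 - 298*(-23)) = -93645 + (273 + 6854) = -93645 + 7127 = -86518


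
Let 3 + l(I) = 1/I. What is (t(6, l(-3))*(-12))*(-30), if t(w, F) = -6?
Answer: -2160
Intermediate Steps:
l(I) = -3 + 1/I
(t(6, l(-3))*(-12))*(-30) = -6*(-12)*(-30) = 72*(-30) = -2160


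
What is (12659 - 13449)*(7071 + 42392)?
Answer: -39075770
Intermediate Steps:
(12659 - 13449)*(7071 + 42392) = -790*49463 = -39075770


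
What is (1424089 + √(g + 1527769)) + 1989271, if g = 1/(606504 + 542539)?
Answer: 3413360 + 2*√504278282340239981/1149043 ≈ 3.4146e+6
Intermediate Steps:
g = 1/1149043 ≈ 8.7029e-7
(1424089 + √(g + 1527769)) + 1989271 = (1424089 + √(1/1149043 + 1527769)) + 1989271 = (1424089 + √(1755472275068/1149043)) + 1989271 = (1424089 + 2*√504278282340239981/1149043) + 1989271 = 3413360 + 2*√504278282340239981/1149043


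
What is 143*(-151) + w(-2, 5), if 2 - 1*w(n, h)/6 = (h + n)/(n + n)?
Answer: -43153/2 ≈ -21577.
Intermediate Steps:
w(n, h) = 12 - 3*(h + n)/n (w(n, h) = 12 - 6*(h + n)/(n + n) = 12 - 6*(h + n)/(2*n) = 12 - 6*(h + n)*1/(2*n) = 12 - 3*(h + n)/n)
143*(-151) + w(-2, 5) = 143*(-151) + (9 - 3*5/(-2)) = -21593 + (9 - 3*5*(-½)) = -21593 + (9 + 15/2) = -21593 + 33/2 = -43153/2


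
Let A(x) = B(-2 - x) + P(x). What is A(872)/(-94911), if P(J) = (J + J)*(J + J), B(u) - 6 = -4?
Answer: -59638/1861 ≈ -32.046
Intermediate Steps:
B(u) = 2 (B(u) = 6 - 4 = 2)
P(J) = 4*J² (P(J) = (2*J)*(2*J) = 4*J²)
A(x) = 2 + 4*x²
A(872)/(-94911) = (2 + 4*872²)/(-94911) = (2 + 4*760384)*(-1/94911) = (2 + 3041536)*(-1/94911) = 3041538*(-1/94911) = -59638/1861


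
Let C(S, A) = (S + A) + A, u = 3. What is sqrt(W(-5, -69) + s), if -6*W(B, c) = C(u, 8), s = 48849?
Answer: 5*sqrt(70338)/6 ≈ 221.01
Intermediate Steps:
C(S, A) = S + 2*A (C(S, A) = (A + S) + A = S + 2*A)
W(B, c) = -19/6 (W(B, c) = -(3 + 2*8)/6 = -(3 + 16)/6 = -1/6*19 = -19/6)
sqrt(W(-5, -69) + s) = sqrt(-19/6 + 48849) = sqrt(293075/6) = 5*sqrt(70338)/6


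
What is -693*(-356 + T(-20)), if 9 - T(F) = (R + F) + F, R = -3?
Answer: 210672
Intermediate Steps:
T(F) = 12 - 2*F (T(F) = 9 - ((-3 + F) + F) = 9 - (-3 + 2*F) = 9 + (3 - 2*F) = 12 - 2*F)
-693*(-356 + T(-20)) = -693*(-356 + (12 - 2*(-20))) = -693*(-356 + (12 + 40)) = -693*(-356 + 52) = -693*(-304) = 210672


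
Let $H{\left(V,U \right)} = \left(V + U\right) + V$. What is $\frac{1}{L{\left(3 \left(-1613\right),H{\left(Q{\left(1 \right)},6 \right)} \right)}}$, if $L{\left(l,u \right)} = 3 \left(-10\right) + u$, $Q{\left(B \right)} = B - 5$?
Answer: $- \frac{1}{32} \approx -0.03125$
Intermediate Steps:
$Q{\left(B \right)} = -5 + B$
$H{\left(V,U \right)} = U + 2 V$ ($H{\left(V,U \right)} = \left(U + V\right) + V = U + 2 V$)
$L{\left(l,u \right)} = -30 + u$
$\frac{1}{L{\left(3 \left(-1613\right),H{\left(Q{\left(1 \right)},6 \right)} \right)}} = \frac{1}{-30 + \left(6 + 2 \left(-5 + 1\right)\right)} = \frac{1}{-30 + \left(6 + 2 \left(-4\right)\right)} = \frac{1}{-30 + \left(6 - 8\right)} = \frac{1}{-30 - 2} = \frac{1}{-32} = - \frac{1}{32}$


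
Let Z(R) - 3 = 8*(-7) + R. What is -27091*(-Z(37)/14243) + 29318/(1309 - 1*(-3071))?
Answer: -740480503/31192170 ≈ -23.739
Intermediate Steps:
Z(R) = -53 + R (Z(R) = 3 + (8*(-7) + R) = 3 + (-56 + R) = -53 + R)
-27091*(-Z(37)/14243) + 29318/(1309 - 1*(-3071)) = -27091/((-14243/(-53 + 37))) + 29318/(1309 - 1*(-3071)) = -27091/((-14243/(-16))) + 29318/(1309 + 3071) = -27091/((-14243*(-1/16))) + 29318/4380 = -27091/14243/16 + 29318*(1/4380) = -27091*16/14243 + 14659/2190 = -433456/14243 + 14659/2190 = -740480503/31192170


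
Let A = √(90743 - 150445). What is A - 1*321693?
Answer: -321693 + I*√59702 ≈ -3.2169e+5 + 244.34*I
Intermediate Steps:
A = I*√59702 (A = √(-59702) = I*√59702 ≈ 244.34*I)
A - 1*321693 = I*√59702 - 1*321693 = I*√59702 - 321693 = -321693 + I*√59702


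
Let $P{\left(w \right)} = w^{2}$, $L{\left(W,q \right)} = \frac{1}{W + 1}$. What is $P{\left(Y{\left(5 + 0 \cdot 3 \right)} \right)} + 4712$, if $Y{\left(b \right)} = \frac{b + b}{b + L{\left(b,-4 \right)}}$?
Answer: $\frac{4531832}{961} \approx 4715.8$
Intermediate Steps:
$L{\left(W,q \right)} = \frac{1}{1 + W}$
$Y{\left(b \right)} = \frac{2 b}{b + \frac{1}{1 + b}}$ ($Y{\left(b \right)} = \frac{b + b}{b + \frac{1}{1 + b}} = \frac{2 b}{b + \frac{1}{1 + b}}$)
$P{\left(Y{\left(5 + 0 \cdot 3 \right)} \right)} + 4712 = \left(\frac{2 \left(5 + 0 \cdot 3\right) \left(1 + \left(5 + 0 \cdot 3\right)\right)}{1 + \left(5 + 0 \cdot 3\right) \left(1 + \left(5 + 0 \cdot 3\right)\right)}\right)^{2} + 4712 = \left(\frac{2 \left(5 + 0\right) \left(1 + \left(5 + 0\right)\right)}{1 + \left(5 + 0\right) \left(1 + \left(5 + 0\right)\right)}\right)^{2} + 4712 = \left(2 \cdot 5 \frac{1}{1 + 5 \left(1 + 5\right)} \left(1 + 5\right)\right)^{2} + 4712 = \left(2 \cdot 5 \frac{1}{1 + 5 \cdot 6} \cdot 6\right)^{2} + 4712 = \left(2 \cdot 5 \frac{1}{1 + 30} \cdot 6\right)^{2} + 4712 = \left(2 \cdot 5 \cdot \frac{1}{31} \cdot 6\right)^{2} + 4712 = \left(\frac{60}{31}\right)^{2} + 4712 = \frac{3600}{961} + 4712 = \frac{4531832}{961}$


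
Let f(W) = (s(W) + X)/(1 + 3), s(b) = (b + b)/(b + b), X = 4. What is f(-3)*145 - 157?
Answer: 97/4 ≈ 24.250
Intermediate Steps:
s(b) = 1 (s(b) = (2*b)/((2*b)) = (2*b)*(1/(2*b)) = 1)
f(W) = 5/4 (f(W) = (1 + 4)/(1 + 3) = 5/4)
f(-3)*145 - 157 = (5/4)*145 - 157 = 725/4 - 157 = 97/4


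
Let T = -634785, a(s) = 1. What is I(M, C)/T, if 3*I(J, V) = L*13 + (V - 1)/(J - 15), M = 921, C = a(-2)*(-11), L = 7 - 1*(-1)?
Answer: -5234/95852535 ≈ -5.4605e-5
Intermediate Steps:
L = 8 (L = 7 + 1 = 8)
C = -11 (C = 1*(-11) = -11)
I(J, V) = 104/3 + (-1 + V)/(3*(-15 + J)) (I(J, V) = (8*13 + (V - 1)/(J - 15))/3 = (104 + (-1 + V)/(-15 + J))/3 = 104/3 + (-1 + V)/(3*(-15 + J)))
I(M, C)/T = ((-1561 - 11 + 104*921)/(3*(-15 + 921)))/(-634785) = ((⅓)*(-1561 - 11 + 95784)/906)*(-1/634785) = ((⅓)*(1/906)*94212)*(-1/634785) = (5234/151)*(-1/634785) = -5234/95852535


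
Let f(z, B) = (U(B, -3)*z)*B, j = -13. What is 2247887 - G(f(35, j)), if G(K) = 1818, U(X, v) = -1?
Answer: 2246069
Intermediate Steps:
f(z, B) = -B*z (f(z, B) = (-z)*B = -B*z)
2247887 - G(f(35, j)) = 2247887 - 1*1818 = 2247887 - 1818 = 2246069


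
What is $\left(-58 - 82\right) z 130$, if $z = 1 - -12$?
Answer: $-236600$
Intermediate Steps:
$z = 13$ ($z = 1 + 12 = 13$)
$\left(-58 - 82\right) z 130 = \left(-58 - 82\right) 13 \cdot 130 = \left(-140\right) 13 \cdot 130 = \left(-1820\right) 130 = -236600$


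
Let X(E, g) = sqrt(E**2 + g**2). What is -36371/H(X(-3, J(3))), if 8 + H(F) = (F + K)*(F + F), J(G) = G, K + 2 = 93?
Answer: 36371/21266 - 1418469*sqrt(2)/42532 ≈ -45.455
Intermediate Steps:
K = 91 (K = -2 + 93 = 91)
H(F) = -8 + 2*F*(91 + F) (H(F) = -8 + (F + 91)*(F + F) = -8 + (91 + F)*(2*F) = -8 + 2*F*(91 + F))
-36371/H(X(-3, J(3))) = -36371/(-8 + 2*(sqrt((-3)**2 + 3**2))**2 + 182*sqrt((-3)**2 + 3**2)) = -36371/(-8 + 2*(sqrt(9 + 9))**2 + 182*sqrt(9 + 9)) = -36371/(-8 + 2*(sqrt(18))**2 + 182*sqrt(18)) = -36371/(-8 + 2*(3*sqrt(2))**2 + 182*(3*sqrt(2))) = -36371/(-8 + 2*18 + 546*sqrt(2)) = -36371/(-8 + 36 + 546*sqrt(2)) = -36371/(28 + 546*sqrt(2))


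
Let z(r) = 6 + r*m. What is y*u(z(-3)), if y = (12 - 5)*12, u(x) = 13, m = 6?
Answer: 1092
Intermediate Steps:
z(r) = 6 + 6*r (z(r) = 6 + r*6 = 6 + 6*r)
y = 84 (y = 7*12 = 84)
y*u(z(-3)) = 84*13 = 1092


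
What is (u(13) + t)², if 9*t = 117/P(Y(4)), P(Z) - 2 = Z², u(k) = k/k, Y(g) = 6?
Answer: 2601/1444 ≈ 1.8012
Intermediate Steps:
u(k) = 1
P(Z) = 2 + Z²
t = 13/38 (t = (117/(2 + 6²))/9 = (117/(2 + 36))/9 = (117/38)/9 = (117*(1/38))/9 = (⅑)*(117/38) = 13/38 ≈ 0.34211)
(u(13) + t)² = (1 + 13/38)² = (51/38)² = 2601/1444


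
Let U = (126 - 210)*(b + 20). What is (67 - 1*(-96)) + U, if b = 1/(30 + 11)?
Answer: -62281/41 ≈ -1519.0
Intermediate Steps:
b = 1/41 ≈ 0.024390
U = -68964/41 (U = (126 - 210)*(1/41 + 20) = -84*821/41 = -68964/41 ≈ -1682.0)
(67 - 1*(-96)) + U = (67 - 1*(-96)) - 68964/41 = (67 + 96) - 68964/41 = 163 - 68964/41 = -62281/41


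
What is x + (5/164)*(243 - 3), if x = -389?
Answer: -15649/41 ≈ -381.68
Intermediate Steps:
x + (5/164)*(243 - 3) = -389 + (5/164)*(243 - 3) = -389 + (5*(1/164))*240 = -389 + (5/164)*240 = -389 + 300/41 = -15649/41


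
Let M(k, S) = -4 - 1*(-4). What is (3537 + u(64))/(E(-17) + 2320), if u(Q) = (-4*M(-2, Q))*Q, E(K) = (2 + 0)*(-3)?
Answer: 3537/2314 ≈ 1.5285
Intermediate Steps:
M(k, S) = 0 (M(k, S) = -4 + 4 = 0)
E(K) = -6 (E(K) = 2*(-3) = -6)
u(Q) = 0 (u(Q) = (-4*0)*Q = 0*Q = 0)
(3537 + u(64))/(E(-17) + 2320) = (3537 + 0)/(-6 + 2320) = 3537/2314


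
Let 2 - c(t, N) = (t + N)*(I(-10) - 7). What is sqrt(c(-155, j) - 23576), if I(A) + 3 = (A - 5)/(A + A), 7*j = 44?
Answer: 3*I*sqrt(543347)/14 ≈ 157.95*I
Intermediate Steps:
j = 44/7 (j = (1/7)*44 = 44/7 ≈ 6.2857)
I(A) = -3 + (-5 + A)/(2*A) (I(A) = -3 + (A - 5)/(A + A) = -3 + (-5 + A)/((2*A)) = -3 + (-5 + A)*(1/(2*A)) = -3 + (-5 + A)/(2*A))
c(t, N) = 2 + 37*N/4 + 37*t/4 (c(t, N) = 2 - (t + N)*((5/2)*(-1 - 1*(-10))/(-10) - 7) = 2 - (N + t)*((5/2)*(-1/10)*(-1 + 10) - 7) = 2 - (N + t)*((5/2)*(-1/10)*9 - 7) = 2 - (N + t)*(-9/4 - 7) = 2 - (N + t)*(-37)/4 = 2 - (-37*N/4 - 37*t/4) = 2 + (37*N/4 + 37*t/4) = 2 + 37*N/4 + 37*t/4)
sqrt(c(-155, j) - 23576) = sqrt((2 + (37/4)*(44/7) + (37/4)*(-155)) - 23576) = sqrt((2 + 407/7 - 5735/4) - 23576) = sqrt(-38461/28 - 23576) = sqrt(-698589/28) = 3*I*sqrt(543347)/14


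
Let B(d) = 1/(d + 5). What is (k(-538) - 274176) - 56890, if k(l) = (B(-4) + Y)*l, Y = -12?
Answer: -325148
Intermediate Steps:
B(d) = 1/(5 + d)
k(l) = -11*l (k(l) = (1/(5 - 4) - 12)*l = (1/1 - 12)*l = (1 - 12)*l = -11*l)
(k(-538) - 274176) - 56890 = (-11*(-538) - 274176) - 56890 = (5918 - 274176) - 56890 = -268258 - 56890 = -325148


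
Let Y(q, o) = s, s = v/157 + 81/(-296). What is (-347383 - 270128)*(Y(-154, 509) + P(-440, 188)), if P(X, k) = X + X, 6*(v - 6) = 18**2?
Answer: 25250220540987/46472 ≈ 5.4334e+8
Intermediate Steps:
v = 60 (v = 6 + (1/6)*18**2 = 6 + (1/6)*324 = 6 + 54 = 60)
s = 5043/46472 (s = 60/157 + 81/(-296) = 60*(1/157) + 81*(-1/296) = 60/157 - 81/296 = 5043/46472 ≈ 0.10852)
Y(q, o) = 5043/46472
P(X, k) = 2*X
(-347383 - 270128)*(Y(-154, 509) + P(-440, 188)) = (-347383 - 270128)*(5043/46472 + 2*(-440)) = -617511*(5043/46472 - 880) = -617511*(-40890317/46472) = 25250220540987/46472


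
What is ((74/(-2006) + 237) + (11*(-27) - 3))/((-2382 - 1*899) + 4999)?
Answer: -31613/861577 ≈ -0.036692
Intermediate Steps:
((74/(-2006) + 237) + (11*(-27) - 3))/((-2382 - 1*899) + 4999) = ((74*(-1/2006) + 237) + (-297 - 3))/((-2382 - 899) + 4999) = ((-37/1003 + 237) - 300)/(-3281 + 4999) = (237674/1003 - 300)/1718 = -63226/1003*1/1718 = -31613/861577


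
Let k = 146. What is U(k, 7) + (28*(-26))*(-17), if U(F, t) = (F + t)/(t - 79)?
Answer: 98991/8 ≈ 12374.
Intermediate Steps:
U(F, t) = (F + t)/(-79 + t)
U(k, 7) + (28*(-26))*(-17) = (146 + 7)/(-79 + 7) + (28*(-26))*(-17) = 153/(-72) - 728*(-17) = -1/72*153 + 12376 = -17/8 + 12376 = 98991/8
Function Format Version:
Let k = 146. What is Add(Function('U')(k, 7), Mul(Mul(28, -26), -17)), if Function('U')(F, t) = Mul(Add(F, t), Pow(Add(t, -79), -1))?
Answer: Rational(98991, 8) ≈ 12374.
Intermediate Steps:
Function('U')(F, t) = Mul(Pow(Add(-79, t), -1), Add(F, t)) (Function('U')(F, t) = Mul(Add(F, t), Pow(Add(-79, t), -1)) = Mul(Pow(Add(-79, t), -1), Add(F, t)))
Add(Function('U')(k, 7), Mul(Mul(28, -26), -17)) = Add(Mul(Pow(Add(-79, 7), -1), Add(146, 7)), Mul(Mul(28, -26), -17)) = Add(Mul(Pow(-72, -1), 153), Mul(-728, -17)) = Add(Mul(Rational(-1, 72), 153), 12376) = Add(Rational(-17, 8), 12376) = Rational(98991, 8)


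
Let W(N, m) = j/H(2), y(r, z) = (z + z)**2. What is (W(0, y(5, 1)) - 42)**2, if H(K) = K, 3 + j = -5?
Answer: 2116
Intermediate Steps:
j = -8 (j = -3 - 5 = -8)
y(r, z) = 4*z**2 (y(r, z) = (2*z)**2 = 4*z**2)
W(N, m) = -4 (W(N, m) = -8/2 = -8*1/2 = -4)
(W(0, y(5, 1)) - 42)**2 = (-4 - 42)**2 = (-46)**2 = 2116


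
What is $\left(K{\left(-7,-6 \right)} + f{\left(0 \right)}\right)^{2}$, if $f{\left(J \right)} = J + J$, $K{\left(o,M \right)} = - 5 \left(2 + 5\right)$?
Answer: $1225$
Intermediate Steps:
$K{\left(o,M \right)} = -35$ ($K{\left(o,M \right)} = \left(-5\right) 7 = -35$)
$f{\left(J \right)} = 2 J$
$\left(K{\left(-7,-6 \right)} + f{\left(0 \right)}\right)^{2} = \left(-35 + 2 \cdot 0\right)^{2} = \left(-35 + 0\right)^{2} = \left(-35\right)^{2} = 1225$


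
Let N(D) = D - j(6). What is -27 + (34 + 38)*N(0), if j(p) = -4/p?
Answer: 21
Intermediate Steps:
N(D) = ⅔ + D (N(D) = D - (-4)/6 = D - 1*(-⅔) = D + ⅔ = ⅔ + D)
-27 + (34 + 38)*N(0) = -27 + (34 + 38)*(⅔ + 0) = -27 + 72*(⅔) = -27 + 48 = 21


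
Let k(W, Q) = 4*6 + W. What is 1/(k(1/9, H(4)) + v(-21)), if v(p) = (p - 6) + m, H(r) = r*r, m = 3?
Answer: 9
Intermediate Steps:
H(r) = r**2
v(p) = -3 + p (v(p) = (p - 6) + 3 = (-6 + p) + 3 = -3 + p)
k(W, Q) = 24 + W
1/(k(1/9, H(4)) + v(-21)) = 1/((24 + 1/9) + (-3 - 21)) = 1/((24 + 1*(1/9)) - 24) = 1/((24 + 1/9) - 24) = 1/(217/9 - 24) = 1/(1/9) = 9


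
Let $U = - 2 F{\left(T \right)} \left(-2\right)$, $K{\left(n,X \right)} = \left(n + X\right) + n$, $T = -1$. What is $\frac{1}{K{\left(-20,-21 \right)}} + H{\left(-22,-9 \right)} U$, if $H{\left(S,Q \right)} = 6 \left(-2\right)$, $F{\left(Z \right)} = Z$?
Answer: $\frac{2927}{61} \approx 47.984$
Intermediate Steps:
$H{\left(S,Q \right)} = -12$
$K{\left(n,X \right)} = X + 2 n$ ($K{\left(n,X \right)} = \left(X + n\right) + n = X + 2 n$)
$U = -4$ ($U = \left(-2\right) \left(-1\right) \left(-2\right) = 2 \left(-2\right) = -4$)
$\frac{1}{K{\left(-20,-21 \right)}} + H{\left(-22,-9 \right)} U = \frac{1}{-21 + 2 \left(-20\right)} - -48 = \frac{1}{-21 - 40} + 48 = \frac{1}{-61} + 48 = - \frac{1}{61} + 48 = \frac{2927}{61}$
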